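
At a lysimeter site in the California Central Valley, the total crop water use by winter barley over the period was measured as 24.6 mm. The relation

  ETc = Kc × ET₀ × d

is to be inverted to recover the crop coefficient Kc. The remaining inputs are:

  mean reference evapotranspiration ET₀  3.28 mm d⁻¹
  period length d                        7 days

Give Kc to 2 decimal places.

1.07

ETc = Kc × ET₀ × d  ⇒  Kc = ETc / (ET₀ × d)
Kc = 24.6 / (3.28 × 7) = 24.6 / 22.96 = 1.0714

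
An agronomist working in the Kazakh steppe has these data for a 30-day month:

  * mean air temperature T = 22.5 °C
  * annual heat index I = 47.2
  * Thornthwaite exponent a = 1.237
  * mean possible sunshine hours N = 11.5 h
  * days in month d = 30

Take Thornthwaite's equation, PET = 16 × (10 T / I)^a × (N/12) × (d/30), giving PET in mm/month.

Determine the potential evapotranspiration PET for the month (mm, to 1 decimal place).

105.8 mm

10T/I = 10 × 22.5 / 47.2 = 4.7669
(10T/I)^a = 4.7669^1.237 = 6.9020
Uncorrected PET = 16 × 6.9020 = 110.432 mm
Correction = (N/12)(d/30) = (11.5/12)(30/30) = 0.9583
PET = 110.432 × 0.9583 = 105.827 mm/month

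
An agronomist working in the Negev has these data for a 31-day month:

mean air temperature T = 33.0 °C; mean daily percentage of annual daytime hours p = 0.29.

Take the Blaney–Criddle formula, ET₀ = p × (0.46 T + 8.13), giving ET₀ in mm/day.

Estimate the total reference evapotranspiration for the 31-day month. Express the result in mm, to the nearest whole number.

210 mm

ET₀ = 0.29 × (0.46 × 33.0 + 8.13) = 0.29 × 23.310 = 6.7599 mm/d
Monthly total = 6.7599 × 31 = 209.557 mm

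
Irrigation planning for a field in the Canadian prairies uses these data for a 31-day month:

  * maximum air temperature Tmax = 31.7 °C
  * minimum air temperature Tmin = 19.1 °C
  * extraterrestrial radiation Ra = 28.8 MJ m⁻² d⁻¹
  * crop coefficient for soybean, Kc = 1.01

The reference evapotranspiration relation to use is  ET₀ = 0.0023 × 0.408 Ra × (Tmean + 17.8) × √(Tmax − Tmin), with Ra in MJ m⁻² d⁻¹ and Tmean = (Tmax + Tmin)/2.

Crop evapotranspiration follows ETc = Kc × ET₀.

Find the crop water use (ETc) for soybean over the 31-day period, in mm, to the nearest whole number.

Tmean = (31.7 + 19.1)/2 = 25.40 °C
0.408 Ra = 0.408 × 28.8 = 11.7504 mm/d equivalent
ET₀ = 0.0023 × 11.7504 × (25.40 + 17.8) × √12.6 = 0.0023 × 11.7504 × 43.20 × 3.5496 = 4.1442 mm/d
ETc = Kc × ET₀ = 1.01 × 4.1442 = 4.1856 mm/d
Over 31 days: 4.1856 × 31 = 129.754 mm

130 mm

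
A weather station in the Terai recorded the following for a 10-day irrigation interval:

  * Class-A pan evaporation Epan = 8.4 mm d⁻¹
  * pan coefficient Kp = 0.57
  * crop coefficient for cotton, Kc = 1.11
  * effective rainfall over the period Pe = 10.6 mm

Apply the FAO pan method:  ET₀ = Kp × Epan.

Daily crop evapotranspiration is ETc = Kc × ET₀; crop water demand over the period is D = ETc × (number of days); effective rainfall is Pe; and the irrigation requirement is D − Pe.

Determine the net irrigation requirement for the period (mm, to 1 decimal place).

42.5 mm

ET₀ = 0.57 × 8.4 = 4.7880 mm/d
ETc = Kc × ET₀ = 1.11 × 4.7880 = 5.3147 mm/d
Crop demand D = ETc × 10 d = 5.3147 × 10 = 53.147 mm
D − Pe = 53.147 − 10.6 = 42.547 mm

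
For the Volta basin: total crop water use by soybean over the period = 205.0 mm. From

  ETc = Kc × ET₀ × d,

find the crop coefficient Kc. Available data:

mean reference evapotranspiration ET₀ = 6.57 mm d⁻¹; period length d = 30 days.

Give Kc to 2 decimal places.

1.04

ETc = Kc × ET₀ × d  ⇒  Kc = ETc / (ET₀ × d)
Kc = 205.0 / (6.57 × 30) = 205.0 / 197.10 = 1.0401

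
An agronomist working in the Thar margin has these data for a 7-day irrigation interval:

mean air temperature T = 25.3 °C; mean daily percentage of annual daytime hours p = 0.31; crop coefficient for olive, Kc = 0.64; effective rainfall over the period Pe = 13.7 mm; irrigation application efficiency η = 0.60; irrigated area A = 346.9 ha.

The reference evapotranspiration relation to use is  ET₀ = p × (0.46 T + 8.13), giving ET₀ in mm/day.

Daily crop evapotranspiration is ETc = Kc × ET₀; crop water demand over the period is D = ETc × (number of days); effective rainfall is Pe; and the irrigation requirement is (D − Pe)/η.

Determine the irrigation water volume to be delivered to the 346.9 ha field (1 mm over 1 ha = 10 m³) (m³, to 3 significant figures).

79500 m³

ET₀ = 0.31 × (0.46 × 25.3 + 8.13) = 0.31 × 19.768 = 6.1281 mm/d
ETc = Kc × ET₀ = 0.64 × 6.1281 = 3.9220 mm/d
Crop demand D = ETc × 7 d = 3.9220 × 7 = 27.454 mm
D − Pe = 27.454 − 13.7 = 13.754 mm
Gross irrigation = 13.754 / 0.60 = 22.923 mm
Volume = 22.923 mm × 346.9 ha × 10 = 79519.9 m³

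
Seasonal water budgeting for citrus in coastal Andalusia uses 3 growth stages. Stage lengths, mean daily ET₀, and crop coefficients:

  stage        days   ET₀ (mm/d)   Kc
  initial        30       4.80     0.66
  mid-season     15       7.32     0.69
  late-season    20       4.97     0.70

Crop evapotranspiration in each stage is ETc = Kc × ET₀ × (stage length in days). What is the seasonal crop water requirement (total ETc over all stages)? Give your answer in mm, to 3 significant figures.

initial: 0.66 × 4.80 × 30 = 95.04 mm
mid-season: 0.69 × 7.32 × 15 = 75.76 mm
late-season: 0.70 × 4.97 × 20 = 69.58 mm
Seasonal total = 240.38 mm

240 mm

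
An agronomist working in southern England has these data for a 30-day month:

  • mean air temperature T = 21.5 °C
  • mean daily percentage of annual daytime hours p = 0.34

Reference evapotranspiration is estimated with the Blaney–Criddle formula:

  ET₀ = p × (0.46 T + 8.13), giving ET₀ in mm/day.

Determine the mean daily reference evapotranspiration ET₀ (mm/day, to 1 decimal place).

ET₀ = 0.34 × (0.46 × 21.5 + 8.13) = 0.34 × 18.020 = 6.1268 mm/d

6.1 mm/day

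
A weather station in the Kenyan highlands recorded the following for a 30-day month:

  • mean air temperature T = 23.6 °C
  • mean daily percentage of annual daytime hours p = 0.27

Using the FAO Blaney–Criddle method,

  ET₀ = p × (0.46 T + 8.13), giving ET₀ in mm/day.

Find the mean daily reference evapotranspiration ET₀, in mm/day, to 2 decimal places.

ET₀ = 0.27 × (0.46 × 23.6 + 8.13) = 0.27 × 18.986 = 5.1262 mm/d

5.13 mm/day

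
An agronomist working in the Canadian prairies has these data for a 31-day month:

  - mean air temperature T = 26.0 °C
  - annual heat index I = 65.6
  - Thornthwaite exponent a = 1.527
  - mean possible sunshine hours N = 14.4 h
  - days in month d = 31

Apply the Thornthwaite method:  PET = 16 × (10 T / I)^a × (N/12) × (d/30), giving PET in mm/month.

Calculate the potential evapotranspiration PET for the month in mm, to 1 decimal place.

162.5 mm

10T/I = 10 × 26.0 / 65.6 = 3.9634
(10T/I)^a = 3.9634^1.527 = 8.1894
Uncorrected PET = 16 × 8.1894 = 131.030 mm
Correction = (N/12)(d/30) = (14.4/12)(31/30) = 1.2400
PET = 131.030 × 1.2400 = 162.477 mm/month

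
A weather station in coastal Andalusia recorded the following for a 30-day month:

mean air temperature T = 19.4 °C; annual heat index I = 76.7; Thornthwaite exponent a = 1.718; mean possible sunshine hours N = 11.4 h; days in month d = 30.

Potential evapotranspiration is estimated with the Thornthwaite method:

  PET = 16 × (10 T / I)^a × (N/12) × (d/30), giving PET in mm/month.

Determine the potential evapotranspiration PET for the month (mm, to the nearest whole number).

75 mm

10T/I = 10 × 19.4 / 76.7 = 2.5293
(10T/I)^a = 2.5293^1.718 = 4.9244
Uncorrected PET = 16 × 4.9244 = 78.790 mm
Correction = (N/12)(d/30) = (11.4/12)(30/30) = 0.9500
PET = 78.790 × 0.9500 = 74.851 mm/month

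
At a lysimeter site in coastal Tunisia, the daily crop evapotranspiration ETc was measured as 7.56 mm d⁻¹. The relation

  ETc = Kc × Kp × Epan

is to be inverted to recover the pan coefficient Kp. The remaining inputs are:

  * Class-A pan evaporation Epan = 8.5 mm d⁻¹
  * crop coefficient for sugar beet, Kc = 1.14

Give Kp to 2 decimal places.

0.78

ETc = Kc × Kp × Epan  ⇒  Kp = ETc / (Kc × Epan)
Kp = 7.56 / (1.14 × 8.5) = 7.56 / 9.690 = 0.7802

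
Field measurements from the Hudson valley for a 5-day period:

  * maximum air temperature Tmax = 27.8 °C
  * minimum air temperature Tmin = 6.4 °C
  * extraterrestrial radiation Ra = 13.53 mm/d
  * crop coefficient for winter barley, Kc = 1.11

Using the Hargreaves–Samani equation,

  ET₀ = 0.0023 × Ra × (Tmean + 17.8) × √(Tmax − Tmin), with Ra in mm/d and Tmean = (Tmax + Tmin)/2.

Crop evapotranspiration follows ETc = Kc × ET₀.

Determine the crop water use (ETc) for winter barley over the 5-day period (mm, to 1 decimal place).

27.9 mm

Tmean = (27.8 + 6.4)/2 = 17.10 °C
ET₀ = 0.0023 × 13.53 × (17.10 + 17.8) × √21.4 = 0.0023 × 13.53 × 34.90 × 4.6260 = 5.0241 mm/d
ETc = Kc × ET₀ = 1.11 × 5.0241 = 5.5768 mm/d
Over 5 days: 5.5768 × 5 = 27.884 mm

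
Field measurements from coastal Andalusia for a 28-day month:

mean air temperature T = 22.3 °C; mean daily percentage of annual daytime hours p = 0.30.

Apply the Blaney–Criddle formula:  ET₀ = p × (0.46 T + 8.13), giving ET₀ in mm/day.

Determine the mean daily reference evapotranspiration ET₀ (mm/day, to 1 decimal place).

5.5 mm/day

ET₀ = 0.30 × (0.46 × 22.3 + 8.13) = 0.30 × 18.388 = 5.5164 mm/d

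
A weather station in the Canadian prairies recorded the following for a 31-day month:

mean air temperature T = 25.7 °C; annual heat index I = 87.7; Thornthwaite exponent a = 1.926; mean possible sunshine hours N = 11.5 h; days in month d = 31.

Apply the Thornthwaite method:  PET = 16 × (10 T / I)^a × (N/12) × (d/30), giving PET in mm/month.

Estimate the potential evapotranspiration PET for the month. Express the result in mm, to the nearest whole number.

10T/I = 10 × 25.7 / 87.7 = 2.9304
(10T/I)^a = 2.9304^1.926 = 7.9305
Uncorrected PET = 16 × 7.9305 = 126.888 mm
Correction = (N/12)(d/30) = (11.5/12)(31/30) = 0.9903
PET = 126.888 × 0.9903 = 125.657 mm/month

126 mm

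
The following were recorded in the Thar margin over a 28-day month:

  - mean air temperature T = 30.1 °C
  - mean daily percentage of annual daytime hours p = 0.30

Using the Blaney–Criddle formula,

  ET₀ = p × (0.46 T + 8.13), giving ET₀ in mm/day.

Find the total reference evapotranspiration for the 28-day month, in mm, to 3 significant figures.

185 mm

ET₀ = 0.30 × (0.46 × 30.1 + 8.13) = 0.30 × 21.976 = 6.5928 mm/d
Monthly total = 6.5928 × 28 = 184.598 mm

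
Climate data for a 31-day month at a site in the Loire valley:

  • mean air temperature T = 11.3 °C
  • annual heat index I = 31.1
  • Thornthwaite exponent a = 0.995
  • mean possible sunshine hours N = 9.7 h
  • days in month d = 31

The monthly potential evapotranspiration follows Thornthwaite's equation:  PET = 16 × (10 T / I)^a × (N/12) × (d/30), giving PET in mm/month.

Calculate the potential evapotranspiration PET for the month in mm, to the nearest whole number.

10T/I = 10 × 11.3 / 31.1 = 3.6334
(10T/I)^a = 3.6334^0.995 = 3.6100
Uncorrected PET = 16 × 3.6100 = 57.760 mm
Correction = (N/12)(d/30) = (9.7/12)(31/30) = 0.8353
PET = 57.760 × 0.8353 = 48.247 mm/month

48 mm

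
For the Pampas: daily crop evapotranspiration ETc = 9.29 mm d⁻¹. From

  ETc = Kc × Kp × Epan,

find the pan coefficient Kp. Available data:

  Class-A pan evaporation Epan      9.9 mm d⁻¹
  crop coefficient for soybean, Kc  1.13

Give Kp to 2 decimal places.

ETc = Kc × Kp × Epan  ⇒  Kp = ETc / (Kc × Epan)
Kp = 9.29 / (1.13 × 9.9) = 9.29 / 11.187 = 0.8304

0.83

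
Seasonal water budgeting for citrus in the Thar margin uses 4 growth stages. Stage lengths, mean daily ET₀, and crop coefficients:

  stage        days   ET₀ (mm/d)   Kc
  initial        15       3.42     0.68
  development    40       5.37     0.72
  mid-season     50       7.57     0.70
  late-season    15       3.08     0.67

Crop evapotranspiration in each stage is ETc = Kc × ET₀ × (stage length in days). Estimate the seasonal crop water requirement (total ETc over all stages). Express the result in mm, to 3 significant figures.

485 mm

initial: 0.68 × 3.42 × 15 = 34.88 mm
development: 0.72 × 5.37 × 40 = 154.66 mm
mid-season: 0.70 × 7.57 × 50 = 264.95 mm
late-season: 0.67 × 3.08 × 15 = 30.95 mm
Seasonal total = 485.44 mm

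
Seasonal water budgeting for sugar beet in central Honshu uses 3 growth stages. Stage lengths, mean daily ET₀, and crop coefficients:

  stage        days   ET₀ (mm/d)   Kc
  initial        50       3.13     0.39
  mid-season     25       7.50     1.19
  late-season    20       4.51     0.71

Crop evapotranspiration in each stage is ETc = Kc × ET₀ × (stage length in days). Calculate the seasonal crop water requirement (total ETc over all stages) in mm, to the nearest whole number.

initial: 0.39 × 3.13 × 50 = 61.04 mm
mid-season: 1.19 × 7.50 × 25 = 223.13 mm
late-season: 0.71 × 4.51 × 20 = 64.04 mm
Seasonal total = 348.21 mm

348 mm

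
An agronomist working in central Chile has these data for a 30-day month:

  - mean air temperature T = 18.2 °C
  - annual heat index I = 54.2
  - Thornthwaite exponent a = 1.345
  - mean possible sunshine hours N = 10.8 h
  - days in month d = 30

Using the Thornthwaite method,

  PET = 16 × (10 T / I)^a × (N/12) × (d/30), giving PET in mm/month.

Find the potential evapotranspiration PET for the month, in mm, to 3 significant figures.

73.4 mm

10T/I = 10 × 18.2 / 54.2 = 3.3579
(10T/I)^a = 3.3579^1.345 = 5.0999
Uncorrected PET = 16 × 5.0999 = 81.598 mm
Correction = (N/12)(d/30) = (10.8/12)(30/30) = 0.9000
PET = 81.598 × 0.9000 = 73.438 mm/month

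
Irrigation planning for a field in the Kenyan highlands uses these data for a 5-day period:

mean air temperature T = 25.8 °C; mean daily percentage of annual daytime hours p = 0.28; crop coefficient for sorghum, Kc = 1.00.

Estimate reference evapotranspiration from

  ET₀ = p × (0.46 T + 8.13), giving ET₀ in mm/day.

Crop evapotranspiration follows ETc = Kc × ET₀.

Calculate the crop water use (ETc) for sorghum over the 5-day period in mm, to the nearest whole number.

28 mm

ET₀ = 0.28 × (0.46 × 25.8 + 8.13) = 0.28 × 19.998 = 5.5994 mm/d
ETc = Kc × ET₀ = 1.00 × 5.5994 = 5.5994 mm/d
Over 5 days: 5.5994 × 5 = 27.997 mm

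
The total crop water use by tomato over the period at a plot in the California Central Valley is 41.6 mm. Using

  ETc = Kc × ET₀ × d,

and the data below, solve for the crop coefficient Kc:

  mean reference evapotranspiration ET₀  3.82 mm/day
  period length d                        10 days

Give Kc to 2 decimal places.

ETc = Kc × ET₀ × d  ⇒  Kc = ETc / (ET₀ × d)
Kc = 41.6 / (3.82 × 10) = 41.6 / 38.20 = 1.0890

1.09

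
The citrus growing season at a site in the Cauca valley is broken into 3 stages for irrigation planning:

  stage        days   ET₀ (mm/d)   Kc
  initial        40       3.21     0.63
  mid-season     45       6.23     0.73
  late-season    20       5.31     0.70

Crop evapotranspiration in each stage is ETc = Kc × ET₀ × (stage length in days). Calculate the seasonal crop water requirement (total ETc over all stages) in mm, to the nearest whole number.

initial: 0.63 × 3.21 × 40 = 80.89 mm
mid-season: 0.73 × 6.23 × 45 = 204.66 mm
late-season: 0.70 × 5.31 × 20 = 74.34 mm
Seasonal total = 359.89 mm

360 mm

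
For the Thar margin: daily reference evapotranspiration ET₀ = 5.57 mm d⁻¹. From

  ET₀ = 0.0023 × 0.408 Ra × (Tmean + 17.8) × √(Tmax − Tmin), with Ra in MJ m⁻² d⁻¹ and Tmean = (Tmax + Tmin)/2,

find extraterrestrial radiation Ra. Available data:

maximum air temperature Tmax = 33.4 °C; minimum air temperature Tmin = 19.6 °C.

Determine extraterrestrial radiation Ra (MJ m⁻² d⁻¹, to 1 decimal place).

Tmean = (33.4+19.6)/2 = 26.50 °C; ΔT = 13.8
Ra = ET₀ / [0.0023 × 0.408 × (Tmean+17.8) × √ΔT]
   = 5.57 / (0.0023 × 0.408 × 44.30 × 3.7148) = 36.068 MJ m⁻² d⁻¹

36.1 MJ m⁻² d⁻¹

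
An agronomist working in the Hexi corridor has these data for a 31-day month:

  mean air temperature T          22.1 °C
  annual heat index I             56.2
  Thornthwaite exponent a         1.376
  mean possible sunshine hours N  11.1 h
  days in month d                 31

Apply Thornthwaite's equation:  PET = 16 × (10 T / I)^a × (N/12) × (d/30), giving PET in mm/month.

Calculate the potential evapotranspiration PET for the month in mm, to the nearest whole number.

10T/I = 10 × 22.1 / 56.2 = 3.9324
(10T/I)^a = 3.9324^1.376 = 6.5803
Uncorrected PET = 16 × 6.5803 = 105.285 mm
Correction = (N/12)(d/30) = (11.1/12)(31/30) = 0.9558
PET = 105.285 × 0.9558 = 100.631 mm/month

101 mm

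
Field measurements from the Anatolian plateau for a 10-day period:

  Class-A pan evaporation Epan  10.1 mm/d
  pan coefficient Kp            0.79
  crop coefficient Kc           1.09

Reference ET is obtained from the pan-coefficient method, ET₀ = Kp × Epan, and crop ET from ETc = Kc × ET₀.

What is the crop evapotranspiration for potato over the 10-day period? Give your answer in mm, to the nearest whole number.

87 mm

ET₀ = 0.79 × 10.1 = 7.9790 mm/d
ETc = Kc × ET₀ = 1.09 × 7.9790 = 8.6971 mm/d
Over 10 days: 8.6971 × 10 = 86.971 mm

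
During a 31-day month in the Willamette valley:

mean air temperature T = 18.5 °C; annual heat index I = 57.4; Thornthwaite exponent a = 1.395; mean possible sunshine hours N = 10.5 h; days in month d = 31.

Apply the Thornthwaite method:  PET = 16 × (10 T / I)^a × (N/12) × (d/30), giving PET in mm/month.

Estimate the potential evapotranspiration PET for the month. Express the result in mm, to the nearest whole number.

10T/I = 10 × 18.5 / 57.4 = 3.2230
(10T/I)^a = 3.2230^1.395 = 5.1171
Uncorrected PET = 16 × 5.1171 = 81.874 mm
Correction = (N/12)(d/30) = (10.5/12)(31/30) = 0.9042
PET = 81.874 × 0.9042 = 74.030 mm/month

74 mm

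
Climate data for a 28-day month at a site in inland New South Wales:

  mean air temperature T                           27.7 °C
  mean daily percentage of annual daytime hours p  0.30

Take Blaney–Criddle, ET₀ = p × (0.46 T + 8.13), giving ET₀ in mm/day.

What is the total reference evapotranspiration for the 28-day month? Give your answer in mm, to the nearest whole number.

ET₀ = 0.30 × (0.46 × 27.7 + 8.13) = 0.30 × 20.872 = 6.2616 mm/d
Monthly total = 6.2616 × 28 = 175.325 mm

175 mm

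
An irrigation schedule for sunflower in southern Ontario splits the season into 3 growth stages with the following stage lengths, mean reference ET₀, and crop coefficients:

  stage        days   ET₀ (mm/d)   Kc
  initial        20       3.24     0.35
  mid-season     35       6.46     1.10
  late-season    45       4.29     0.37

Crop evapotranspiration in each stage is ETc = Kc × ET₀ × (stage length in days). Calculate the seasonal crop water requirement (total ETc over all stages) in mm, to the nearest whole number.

343 mm

initial: 0.35 × 3.24 × 20 = 22.68 mm
mid-season: 1.10 × 6.46 × 35 = 248.71 mm
late-season: 0.37 × 4.29 × 45 = 71.43 mm
Seasonal total = 342.82 mm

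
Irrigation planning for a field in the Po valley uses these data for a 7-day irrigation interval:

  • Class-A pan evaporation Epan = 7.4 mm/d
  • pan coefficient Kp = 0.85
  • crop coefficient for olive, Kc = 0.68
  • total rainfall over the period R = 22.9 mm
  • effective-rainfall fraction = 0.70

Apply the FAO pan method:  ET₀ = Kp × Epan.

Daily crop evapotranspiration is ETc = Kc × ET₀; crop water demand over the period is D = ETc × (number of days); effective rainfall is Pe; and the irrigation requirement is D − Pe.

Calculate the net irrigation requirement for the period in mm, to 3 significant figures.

13.9 mm

ET₀ = 0.85 × 7.4 = 6.2900 mm/d
ETc = Kc × ET₀ = 0.68 × 6.2900 = 4.2772 mm/d
Crop demand D = ETc × 7 d = 4.2772 × 7 = 29.940 mm
Pe = 0.70 × 22.9 = 16.030 mm
D − Pe = 29.940 − 16.030 = 13.910 mm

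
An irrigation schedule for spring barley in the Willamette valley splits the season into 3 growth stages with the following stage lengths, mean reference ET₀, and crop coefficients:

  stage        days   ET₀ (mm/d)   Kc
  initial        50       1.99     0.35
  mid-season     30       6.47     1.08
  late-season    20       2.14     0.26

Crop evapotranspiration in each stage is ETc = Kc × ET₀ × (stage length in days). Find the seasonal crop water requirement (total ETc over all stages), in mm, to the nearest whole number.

initial: 0.35 × 1.99 × 50 = 34.83 mm
mid-season: 1.08 × 6.47 × 30 = 209.63 mm
late-season: 0.26 × 2.14 × 20 = 11.13 mm
Seasonal total = 255.59 mm

256 mm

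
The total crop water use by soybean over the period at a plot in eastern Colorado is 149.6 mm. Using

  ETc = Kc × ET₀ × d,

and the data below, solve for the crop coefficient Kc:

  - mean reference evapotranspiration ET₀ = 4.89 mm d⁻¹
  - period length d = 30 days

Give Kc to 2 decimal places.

ETc = Kc × ET₀ × d  ⇒  Kc = ETc / (ET₀ × d)
Kc = 149.6 / (4.89 × 30) = 149.6 / 146.70 = 1.0198

1.02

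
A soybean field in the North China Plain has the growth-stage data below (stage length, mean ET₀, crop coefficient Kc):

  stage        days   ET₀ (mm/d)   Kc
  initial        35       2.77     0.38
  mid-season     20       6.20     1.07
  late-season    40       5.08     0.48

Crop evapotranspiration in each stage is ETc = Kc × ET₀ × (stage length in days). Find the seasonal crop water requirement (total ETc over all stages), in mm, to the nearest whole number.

267 mm

initial: 0.38 × 2.77 × 35 = 36.84 mm
mid-season: 1.07 × 6.20 × 20 = 132.68 mm
late-season: 0.48 × 5.08 × 40 = 97.54 mm
Seasonal total = 267.06 mm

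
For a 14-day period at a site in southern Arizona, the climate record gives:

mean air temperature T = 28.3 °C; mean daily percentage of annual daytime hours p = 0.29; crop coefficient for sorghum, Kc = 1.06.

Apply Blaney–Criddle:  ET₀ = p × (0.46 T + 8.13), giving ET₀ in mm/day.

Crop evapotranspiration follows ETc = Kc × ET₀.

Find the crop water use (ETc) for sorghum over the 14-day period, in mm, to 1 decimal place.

91.0 mm

ET₀ = 0.29 × (0.46 × 28.3 + 8.13) = 0.29 × 21.148 = 6.1329 mm/d
ETc = Kc × ET₀ = 1.06 × 6.1329 = 6.5009 mm/d
Over 14 days: 6.5009 × 14 = 91.013 mm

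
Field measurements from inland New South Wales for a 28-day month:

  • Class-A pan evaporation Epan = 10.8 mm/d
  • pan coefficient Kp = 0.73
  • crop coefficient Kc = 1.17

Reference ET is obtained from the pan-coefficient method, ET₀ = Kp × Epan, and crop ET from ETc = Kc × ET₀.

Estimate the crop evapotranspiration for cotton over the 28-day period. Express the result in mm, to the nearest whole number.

258 mm

ET₀ = 0.73 × 10.8 = 7.8840 mm/d
ETc = Kc × ET₀ = 1.17 × 7.8840 = 9.2243 mm/d
Over 28 days: 9.2243 × 28 = 258.280 mm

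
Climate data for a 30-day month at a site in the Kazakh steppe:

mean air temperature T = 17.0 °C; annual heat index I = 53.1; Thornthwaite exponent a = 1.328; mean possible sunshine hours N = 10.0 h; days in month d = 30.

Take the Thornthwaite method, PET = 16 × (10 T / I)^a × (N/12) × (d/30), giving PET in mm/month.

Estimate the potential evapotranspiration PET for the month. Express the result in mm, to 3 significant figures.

62.5 mm

10T/I = 10 × 17.0 / 53.1 = 3.2015
(10T/I)^a = 3.2015^1.328 = 4.6893
Uncorrected PET = 16 × 4.6893 = 75.029 mm
Correction = (N/12)(d/30) = (10.0/12)(30/30) = 0.8333
PET = 75.029 × 0.8333 = 62.522 mm/month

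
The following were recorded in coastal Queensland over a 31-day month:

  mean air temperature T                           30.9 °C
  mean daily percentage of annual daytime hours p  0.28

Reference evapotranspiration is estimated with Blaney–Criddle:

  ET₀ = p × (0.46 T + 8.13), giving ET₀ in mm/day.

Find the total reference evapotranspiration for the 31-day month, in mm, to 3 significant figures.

ET₀ = 0.28 × (0.46 × 30.9 + 8.13) = 0.28 × 22.344 = 6.2563 mm/d
Monthly total = 6.2563 × 31 = 193.945 mm

194 mm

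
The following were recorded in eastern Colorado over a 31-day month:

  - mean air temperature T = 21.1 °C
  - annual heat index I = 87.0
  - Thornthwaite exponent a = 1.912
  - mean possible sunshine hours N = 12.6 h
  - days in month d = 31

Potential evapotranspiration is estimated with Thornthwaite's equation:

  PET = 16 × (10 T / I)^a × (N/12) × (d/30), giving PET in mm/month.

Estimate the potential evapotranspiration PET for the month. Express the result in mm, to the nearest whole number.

10T/I = 10 × 21.1 / 87.0 = 2.4253
(10T/I)^a = 2.4253^1.912 = 5.4409
Uncorrected PET = 16 × 5.4409 = 87.054 mm
Correction = (N/12)(d/30) = (12.6/12)(31/30) = 1.0850
PET = 87.054 × 1.0850 = 94.454 mm/month

94 mm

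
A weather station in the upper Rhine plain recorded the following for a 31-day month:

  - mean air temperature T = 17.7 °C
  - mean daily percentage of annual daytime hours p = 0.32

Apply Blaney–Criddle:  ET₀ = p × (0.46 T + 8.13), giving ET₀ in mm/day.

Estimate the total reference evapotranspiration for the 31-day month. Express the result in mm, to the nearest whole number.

161 mm

ET₀ = 0.32 × (0.46 × 17.7 + 8.13) = 0.32 × 16.272 = 5.2070 mm/d
Monthly total = 5.2070 × 31 = 161.417 mm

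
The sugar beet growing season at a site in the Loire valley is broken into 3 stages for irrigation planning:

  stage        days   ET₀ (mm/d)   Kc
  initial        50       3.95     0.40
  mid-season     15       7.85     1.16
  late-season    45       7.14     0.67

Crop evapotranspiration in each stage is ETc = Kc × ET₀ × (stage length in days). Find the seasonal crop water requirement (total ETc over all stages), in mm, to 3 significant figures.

431 mm

initial: 0.40 × 3.95 × 50 = 79.00 mm
mid-season: 1.16 × 7.85 × 15 = 136.59 mm
late-season: 0.67 × 7.14 × 45 = 215.27 mm
Seasonal total = 430.86 mm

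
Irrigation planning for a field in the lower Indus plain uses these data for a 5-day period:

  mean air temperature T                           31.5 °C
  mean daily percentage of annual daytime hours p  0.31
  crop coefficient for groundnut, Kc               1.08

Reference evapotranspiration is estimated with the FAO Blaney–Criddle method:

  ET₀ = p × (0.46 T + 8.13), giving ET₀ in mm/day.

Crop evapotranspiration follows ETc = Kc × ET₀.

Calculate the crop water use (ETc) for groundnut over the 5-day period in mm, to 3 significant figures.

ET₀ = 0.31 × (0.46 × 31.5 + 8.13) = 0.31 × 22.620 = 7.0122 mm/d
ETc = Kc × ET₀ = 1.08 × 7.0122 = 7.5732 mm/d
Over 5 days: 7.5732 × 5 = 37.866 mm

37.9 mm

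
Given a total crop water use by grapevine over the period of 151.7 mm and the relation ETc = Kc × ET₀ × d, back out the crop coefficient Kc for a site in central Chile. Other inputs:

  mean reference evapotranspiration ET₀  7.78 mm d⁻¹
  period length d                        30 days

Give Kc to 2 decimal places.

0.65

ETc = Kc × ET₀ × d  ⇒  Kc = ETc / (ET₀ × d)
Kc = 151.7 / (7.78 × 30) = 151.7 / 233.40 = 0.6500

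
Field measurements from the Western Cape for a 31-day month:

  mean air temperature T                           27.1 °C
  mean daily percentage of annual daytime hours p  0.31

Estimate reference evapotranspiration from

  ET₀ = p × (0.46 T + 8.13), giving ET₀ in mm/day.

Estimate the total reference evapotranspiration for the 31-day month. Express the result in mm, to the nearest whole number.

198 mm

ET₀ = 0.31 × (0.46 × 27.1 + 8.13) = 0.31 × 20.596 = 6.3848 mm/d
Monthly total = 6.3848 × 31 = 197.929 mm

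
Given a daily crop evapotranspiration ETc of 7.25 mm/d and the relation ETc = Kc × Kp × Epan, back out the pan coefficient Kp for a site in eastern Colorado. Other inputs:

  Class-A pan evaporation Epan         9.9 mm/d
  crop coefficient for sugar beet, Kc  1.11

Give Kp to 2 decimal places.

ETc = Kc × Kp × Epan  ⇒  Kp = ETc / (Kc × Epan)
Kp = 7.25 / (1.11 × 9.9) = 7.25 / 10.989 = 0.6598

0.66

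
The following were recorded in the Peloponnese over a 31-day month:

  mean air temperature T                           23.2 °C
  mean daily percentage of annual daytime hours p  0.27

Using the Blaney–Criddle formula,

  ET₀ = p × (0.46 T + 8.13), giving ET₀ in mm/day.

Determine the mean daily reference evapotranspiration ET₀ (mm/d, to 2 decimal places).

ET₀ = 0.27 × (0.46 × 23.2 + 8.13) = 0.27 × 18.802 = 5.0765 mm/d

5.08 mm/d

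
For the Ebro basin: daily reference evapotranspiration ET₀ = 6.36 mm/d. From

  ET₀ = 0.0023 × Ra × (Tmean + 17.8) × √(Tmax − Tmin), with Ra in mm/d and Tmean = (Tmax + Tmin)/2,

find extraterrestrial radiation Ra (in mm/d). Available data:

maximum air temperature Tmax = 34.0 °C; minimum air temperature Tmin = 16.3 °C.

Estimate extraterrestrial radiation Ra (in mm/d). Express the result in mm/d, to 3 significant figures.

Tmean = 25.15 °C; √ΔT = 4.2071
Ra = ET₀ / [0.0023 × (Tmean+17.8) × √ΔT] = 6.36 / (0.0023 × 42.95 × 4.2071) = 15.303 mm/d

15.3 mm/d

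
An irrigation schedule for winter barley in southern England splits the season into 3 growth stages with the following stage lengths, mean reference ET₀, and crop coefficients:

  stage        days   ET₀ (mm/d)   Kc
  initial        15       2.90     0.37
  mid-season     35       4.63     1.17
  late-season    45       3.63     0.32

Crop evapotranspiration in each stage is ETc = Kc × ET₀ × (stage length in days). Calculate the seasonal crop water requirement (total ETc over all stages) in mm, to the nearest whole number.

258 mm

initial: 0.37 × 2.90 × 15 = 16.10 mm
mid-season: 1.17 × 4.63 × 35 = 189.60 mm
late-season: 0.32 × 3.63 × 45 = 52.27 mm
Seasonal total = 257.97 mm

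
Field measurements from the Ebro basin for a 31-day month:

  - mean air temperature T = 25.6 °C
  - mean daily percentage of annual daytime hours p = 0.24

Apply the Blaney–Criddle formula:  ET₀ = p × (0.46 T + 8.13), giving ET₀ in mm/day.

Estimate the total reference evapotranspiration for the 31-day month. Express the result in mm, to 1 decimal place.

ET₀ = 0.24 × (0.46 × 25.6 + 8.13) = 0.24 × 19.906 = 4.7774 mm/d
Monthly total = 4.7774 × 31 = 148.099 mm

148.1 mm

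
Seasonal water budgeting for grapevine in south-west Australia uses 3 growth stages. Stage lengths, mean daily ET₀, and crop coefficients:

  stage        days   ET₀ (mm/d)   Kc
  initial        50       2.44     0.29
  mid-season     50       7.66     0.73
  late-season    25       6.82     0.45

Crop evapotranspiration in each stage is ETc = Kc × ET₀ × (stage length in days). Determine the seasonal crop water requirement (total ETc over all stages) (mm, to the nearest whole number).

initial: 0.29 × 2.44 × 50 = 35.38 mm
mid-season: 0.73 × 7.66 × 50 = 279.59 mm
late-season: 0.45 × 6.82 × 25 = 76.73 mm
Seasonal total = 391.70 mm

392 mm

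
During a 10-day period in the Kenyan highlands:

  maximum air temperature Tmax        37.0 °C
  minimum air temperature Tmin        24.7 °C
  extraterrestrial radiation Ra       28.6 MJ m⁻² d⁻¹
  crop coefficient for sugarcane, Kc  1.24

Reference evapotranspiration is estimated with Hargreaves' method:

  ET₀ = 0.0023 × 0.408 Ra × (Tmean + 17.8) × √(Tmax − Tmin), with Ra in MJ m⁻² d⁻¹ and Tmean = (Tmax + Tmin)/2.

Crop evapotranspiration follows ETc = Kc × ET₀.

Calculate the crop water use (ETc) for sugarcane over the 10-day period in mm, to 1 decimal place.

56.8 mm

Tmean = (37.0 + 24.7)/2 = 30.85 °C
0.408 Ra = 0.408 × 28.6 = 11.6688 mm/d equivalent
ET₀ = 0.0023 × 11.6688 × (30.85 + 17.8) × √12.3 = 0.0023 × 11.6688 × 48.65 × 3.5071 = 4.5792 mm/d
ETc = Kc × ET₀ = 1.24 × 4.5792 = 5.6782 mm/d
Over 10 days: 5.6782 × 10 = 56.782 mm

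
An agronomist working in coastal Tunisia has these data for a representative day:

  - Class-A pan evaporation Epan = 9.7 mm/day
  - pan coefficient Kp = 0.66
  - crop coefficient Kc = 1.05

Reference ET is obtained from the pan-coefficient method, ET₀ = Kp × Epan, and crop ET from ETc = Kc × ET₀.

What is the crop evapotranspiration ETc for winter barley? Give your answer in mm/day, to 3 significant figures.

ET₀ = 0.66 × 9.7 = 6.4020 mm/d
ETc = Kc × ET₀ = 1.05 × 6.4020 = 6.7221 mm/d

6.72 mm/day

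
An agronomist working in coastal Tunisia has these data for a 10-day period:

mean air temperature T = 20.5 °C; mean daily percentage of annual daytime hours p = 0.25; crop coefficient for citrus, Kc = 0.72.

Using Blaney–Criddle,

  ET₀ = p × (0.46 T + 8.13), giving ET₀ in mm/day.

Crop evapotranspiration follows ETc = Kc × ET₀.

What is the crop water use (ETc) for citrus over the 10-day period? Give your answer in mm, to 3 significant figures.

31.6 mm

ET₀ = 0.25 × (0.46 × 20.5 + 8.13) = 0.25 × 17.560 = 4.3900 mm/d
ETc = Kc × ET₀ = 0.72 × 4.3900 = 3.1608 mm/d
Over 10 days: 3.1608 × 10 = 31.608 mm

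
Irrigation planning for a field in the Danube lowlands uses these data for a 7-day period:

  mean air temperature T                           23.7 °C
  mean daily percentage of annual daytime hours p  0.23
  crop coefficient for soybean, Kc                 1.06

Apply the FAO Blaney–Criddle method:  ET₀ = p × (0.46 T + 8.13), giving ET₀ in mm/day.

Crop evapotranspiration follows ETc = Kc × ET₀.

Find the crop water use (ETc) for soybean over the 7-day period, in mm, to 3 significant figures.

32.5 mm

ET₀ = 0.23 × (0.46 × 23.7 + 8.13) = 0.23 × 19.032 = 4.3774 mm/d
ETc = Kc × ET₀ = 1.06 × 4.3774 = 4.6400 mm/d
Over 7 days: 4.6400 × 7 = 32.480 mm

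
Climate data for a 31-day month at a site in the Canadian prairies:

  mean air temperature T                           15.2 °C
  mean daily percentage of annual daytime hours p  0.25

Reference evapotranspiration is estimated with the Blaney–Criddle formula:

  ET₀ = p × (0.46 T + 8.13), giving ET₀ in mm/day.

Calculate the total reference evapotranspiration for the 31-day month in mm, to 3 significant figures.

117 mm

ET₀ = 0.25 × (0.46 × 15.2 + 8.13) = 0.25 × 15.122 = 3.7805 mm/d
Monthly total = 3.7805 × 31 = 117.196 mm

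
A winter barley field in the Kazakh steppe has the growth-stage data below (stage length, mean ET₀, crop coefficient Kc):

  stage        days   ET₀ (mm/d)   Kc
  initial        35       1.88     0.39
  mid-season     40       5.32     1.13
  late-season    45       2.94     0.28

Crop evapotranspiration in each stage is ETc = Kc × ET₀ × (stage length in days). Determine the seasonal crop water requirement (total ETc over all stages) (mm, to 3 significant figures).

303 mm

initial: 0.39 × 1.88 × 35 = 25.66 mm
mid-season: 1.13 × 5.32 × 40 = 240.46 mm
late-season: 0.28 × 2.94 × 45 = 37.04 mm
Seasonal total = 303.16 mm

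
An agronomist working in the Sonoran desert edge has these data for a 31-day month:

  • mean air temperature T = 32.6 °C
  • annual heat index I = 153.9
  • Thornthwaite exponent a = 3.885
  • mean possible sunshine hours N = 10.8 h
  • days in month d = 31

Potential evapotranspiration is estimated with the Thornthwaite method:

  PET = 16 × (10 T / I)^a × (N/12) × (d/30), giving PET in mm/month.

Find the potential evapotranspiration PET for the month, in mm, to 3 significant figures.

275 mm

10T/I = 10 × 32.6 / 153.9 = 2.1183
(10T/I)^a = 2.1183^3.885 = 18.4698
Uncorrected PET = 16 × 18.4698 = 295.517 mm
Correction = (N/12)(d/30) = (10.8/12)(31/30) = 0.9300
PET = 295.517 × 0.9300 = 274.831 mm/month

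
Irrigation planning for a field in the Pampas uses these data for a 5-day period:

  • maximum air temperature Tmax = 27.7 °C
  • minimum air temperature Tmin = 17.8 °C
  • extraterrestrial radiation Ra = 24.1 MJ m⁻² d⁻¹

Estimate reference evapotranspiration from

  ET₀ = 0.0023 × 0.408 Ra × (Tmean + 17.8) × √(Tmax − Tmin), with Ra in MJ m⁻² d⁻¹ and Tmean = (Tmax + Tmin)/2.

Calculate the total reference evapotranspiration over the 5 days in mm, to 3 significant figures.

Tmean = (27.7 + 17.8)/2 = 22.75 °C
0.408 Ra = 0.408 × 24.1 = 9.8328 mm/d equivalent
ET₀ = 0.0023 × 9.8328 × (22.75 + 17.8) × √9.9 = 0.0023 × 9.8328 × 40.55 × 3.1464 = 2.8854 mm/d
Over 5 days: 2.8854 × 5 = 14.427 mm

14.4 mm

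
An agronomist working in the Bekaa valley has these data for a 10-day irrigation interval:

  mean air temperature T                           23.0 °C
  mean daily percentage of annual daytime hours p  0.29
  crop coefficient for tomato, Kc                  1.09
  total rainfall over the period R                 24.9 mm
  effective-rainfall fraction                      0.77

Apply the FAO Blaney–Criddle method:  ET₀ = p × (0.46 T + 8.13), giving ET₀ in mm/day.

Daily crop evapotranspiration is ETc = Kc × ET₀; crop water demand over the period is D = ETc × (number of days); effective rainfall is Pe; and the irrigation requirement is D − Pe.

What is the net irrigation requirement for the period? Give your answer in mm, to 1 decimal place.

ET₀ = 0.29 × (0.46 × 23.0 + 8.13) = 0.29 × 18.710 = 5.4259 mm/d
ETc = Kc × ET₀ = 1.09 × 5.4259 = 5.9142 mm/d
Crop demand D = ETc × 10 d = 5.9142 × 10 = 59.142 mm
Pe = 0.77 × 24.9 = 19.173 mm
D − Pe = 59.142 − 19.173 = 39.969 mm

40.0 mm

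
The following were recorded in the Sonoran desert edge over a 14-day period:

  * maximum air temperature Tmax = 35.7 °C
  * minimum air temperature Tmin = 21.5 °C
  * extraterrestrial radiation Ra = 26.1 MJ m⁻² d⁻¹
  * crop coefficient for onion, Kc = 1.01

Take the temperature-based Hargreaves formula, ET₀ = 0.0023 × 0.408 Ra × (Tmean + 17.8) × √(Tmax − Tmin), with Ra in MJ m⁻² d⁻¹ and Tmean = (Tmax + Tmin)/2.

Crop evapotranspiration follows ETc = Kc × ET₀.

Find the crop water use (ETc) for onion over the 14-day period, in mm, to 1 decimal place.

60.6 mm

Tmean = (35.7 + 21.5)/2 = 28.60 °C
0.408 Ra = 0.408 × 26.1 = 10.6488 mm/d equivalent
ET₀ = 0.0023 × 10.6488 × (28.60 + 17.8) × √14.2 = 0.0023 × 10.6488 × 46.40 × 3.7683 = 4.2824 mm/d
ETc = Kc × ET₀ = 1.01 × 4.2824 = 4.3252 mm/d
Over 14 days: 4.3252 × 14 = 60.553 mm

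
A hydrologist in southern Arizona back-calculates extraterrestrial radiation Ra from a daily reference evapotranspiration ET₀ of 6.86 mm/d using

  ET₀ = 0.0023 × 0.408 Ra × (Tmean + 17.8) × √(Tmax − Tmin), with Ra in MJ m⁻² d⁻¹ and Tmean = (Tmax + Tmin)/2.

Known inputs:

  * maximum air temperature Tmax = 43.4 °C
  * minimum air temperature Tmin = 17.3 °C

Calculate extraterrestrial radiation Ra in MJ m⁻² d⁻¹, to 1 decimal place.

29.7 MJ m⁻² d⁻¹

Tmean = (43.4+17.3)/2 = 30.35 °C; ΔT = 26.1
Ra = ET₀ / [0.0023 × 0.408 × (Tmean+17.8) × √ΔT]
   = 6.86 / (0.0023 × 0.408 × 48.15 × 5.1088) = 29.718 MJ m⁻² d⁻¹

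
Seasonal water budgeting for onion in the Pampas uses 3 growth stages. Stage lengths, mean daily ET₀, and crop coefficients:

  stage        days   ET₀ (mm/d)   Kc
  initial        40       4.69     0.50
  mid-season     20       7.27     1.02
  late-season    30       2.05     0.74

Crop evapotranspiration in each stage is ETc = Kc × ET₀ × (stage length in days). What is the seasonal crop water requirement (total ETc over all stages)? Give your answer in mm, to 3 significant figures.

288 mm

initial: 0.50 × 4.69 × 40 = 93.80 mm
mid-season: 1.02 × 7.27 × 20 = 148.31 mm
late-season: 0.74 × 2.05 × 30 = 45.51 mm
Seasonal total = 287.62 mm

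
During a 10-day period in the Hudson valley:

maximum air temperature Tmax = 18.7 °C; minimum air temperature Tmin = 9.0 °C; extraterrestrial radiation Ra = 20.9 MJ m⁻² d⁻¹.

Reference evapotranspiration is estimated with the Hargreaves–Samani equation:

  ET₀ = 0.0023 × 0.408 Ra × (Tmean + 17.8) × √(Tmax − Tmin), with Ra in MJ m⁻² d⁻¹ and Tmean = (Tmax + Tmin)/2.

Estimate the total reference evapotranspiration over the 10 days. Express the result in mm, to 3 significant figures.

19.3 mm

Tmean = (18.7 + 9.0)/2 = 13.85 °C
0.408 Ra = 0.408 × 20.9 = 8.5272 mm/d equivalent
ET₀ = 0.0023 × 8.5272 × (13.85 + 17.8) × √9.7 = 0.0023 × 8.5272 × 31.65 × 3.1145 = 1.9333 mm/d
Over 10 days: 1.9333 × 10 = 19.333 mm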